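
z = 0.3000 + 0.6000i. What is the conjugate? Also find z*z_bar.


z_bar = 0.3000 - 0.6000i
z*z_bar = 0.3^2 + 0.6^2 = 0.09 + 0.36 = 0.45

z_bar = 0.3000 - 0.6000i, z*z_bar = 0.45


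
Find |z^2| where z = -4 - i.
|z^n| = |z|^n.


|z| = sqrt(16+1) = sqrt(17) = 4.1231
|z^2| = |z|^2 = (sqrt(17))^2 = 17

|z^2| = 17


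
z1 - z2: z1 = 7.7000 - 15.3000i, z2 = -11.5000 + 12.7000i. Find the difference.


Real: 7.7 + 11.5 = 19.2
Imag: -15.3 - 12.7 = -28

19.2000 - 28.0000i


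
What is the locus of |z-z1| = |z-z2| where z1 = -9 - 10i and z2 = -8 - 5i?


Equal distances means the locus is the perpendicular bisector of z1 and z2.
Midpoint = ((-9+(-8))/2, (-10+(-5))/2) = (-8.5000, -7.5000)

Perpendicular bisector through (-8.5000, -7.5000)


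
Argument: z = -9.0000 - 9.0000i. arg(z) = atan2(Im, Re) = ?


Re = -9, Im = -9
arg = atan2(-9, -9) = -135.0000 degrees

arg(z) = -135.0000 degrees


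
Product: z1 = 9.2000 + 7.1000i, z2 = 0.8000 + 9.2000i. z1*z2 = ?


Real = 9.2*0.8 - 7.1*9.2 = 7.36 - 65.32 = -57.96
Imag = 9.2*9.2 + 0.8*7.1 = 84.64 + 5.68 = 90.32

-57.9600 + 90.3200i


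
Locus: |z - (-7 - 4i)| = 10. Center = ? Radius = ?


|z - z0| = r is a circle with center z0 and radius r.
Center = (-7, -4), radius = 10

Circle with center (-7, -4) and radius 10


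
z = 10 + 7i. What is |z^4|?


|z| = sqrt(100+49) = sqrt(149) = 12.2066
|z^4| = |z|^4 = (sqrt(149))^4 = 149^2 = 22201

|z^4| = 22201


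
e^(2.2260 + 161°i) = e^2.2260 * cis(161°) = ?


e^2.2260 = 9.2627
cos(161°) = -0.94552
sin(161°) = 0.32557
Real = 9.2627*(-0.94552) = -8.7581
Imag = 9.2627*0.32557 = 3.0157

-8.7581 + 3.0157i


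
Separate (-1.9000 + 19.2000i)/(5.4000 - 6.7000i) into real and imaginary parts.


Multiply by conjugate: (-1.9000 + 19.2000i)(5.4000 + 6.7000i) / (5.4^2 + (-6.7)^2)
Numerator real = -1.9*5.4 + 19.2*(-6.7) = -138.9
Numerator imag = 19.2*5.4 - (-1.9)*(-6.7) = 90.95
Denominator = 74.05
Re(z) = -138.9/74.05 = -1.8758
Im(z) = 90.95/74.05 = 1.2282

Re(z) = -1.8758, Im(z) = 1.2282


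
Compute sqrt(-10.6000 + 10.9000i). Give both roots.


|z| = sqrt(112.36+118.81) = 15.2043
sqrt((|z|+a)/2) = sqrt((15.2043+(-10.6))/2) = sqrt(2.3021) = 1.5173
sqrt((|z|-a)/2) = sqrt((15.2043-(-10.6))/2) = sqrt(12.9021) = 3.5920

±(1.5173 + 3.5920i) i.e. 1.5173 + 3.5920i and -1.5173 - 3.5920i


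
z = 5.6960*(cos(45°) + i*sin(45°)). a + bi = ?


a = 5.6960*cos(45°) = 5.6960*0.70711 = 4.0277
b = 5.6960*sin(45°) = 5.6960*0.70711 = 4.0277

4.0277 + 4.0277i


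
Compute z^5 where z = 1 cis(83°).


r^5 = 1^5 = 1
n*theta = 5*83° = 415° = 55° (mod 360)
a = 1*cos(55°) = 0.5736
b = 1*sin(55°) = 0.8192

1 cis(55°) = 0.5736 + 0.8192i


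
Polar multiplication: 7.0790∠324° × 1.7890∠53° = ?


r = 7.0790 * 1.7890 = 12.6643
theta = 324° + 53° = 377° = 17° (mod 360)

12.6643 cis(17°)


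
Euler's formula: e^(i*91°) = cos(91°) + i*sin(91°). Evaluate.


cos(91°) = -0.0175
sin(91°) = 0.9998

e^(i*91°) = -0.0175 + 0.9998i


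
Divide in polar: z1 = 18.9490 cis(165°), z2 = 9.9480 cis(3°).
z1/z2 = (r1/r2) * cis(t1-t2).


r = 18.9490 / 9.9480 = 1.9048
theta = 165° - 3° = 162° = 162° (mod 360)

1.9048 cis(162°)


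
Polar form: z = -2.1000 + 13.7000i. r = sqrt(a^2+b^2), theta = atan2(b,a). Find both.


r = sqrt(4.41+187.69) = sqrt(192.1) = 13.8600
theta = atan2(13.7, -2.1) = 98.7147 degrees

r = 13.8600, theta = 98.7147 degrees


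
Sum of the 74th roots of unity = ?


The sum of all 74th roots of unity is 0.
Geometric series: (1 - w^74)/(1 - w) = (1-1)/(1-w) = 0 since w^74 = 1, w ≠ 1.
Alternatively: coefficient of z^73 in z^74 - 1 is 0.

0


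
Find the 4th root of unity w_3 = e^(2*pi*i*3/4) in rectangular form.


Angle = 360*3/4 = 270°
a = cos(270°) = 0
b = sin(270°) = -1.0000

0 - 1.0000i


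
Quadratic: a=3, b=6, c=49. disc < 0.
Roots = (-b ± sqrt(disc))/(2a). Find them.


disc = 6^2 - 4*3*49 = 36 - 588 = -552
sqrt(|disc|) = sqrt(552) = 23.4947
Real part = -6/(2*3) = -1.0000
Imag part = 23.4947/(2*3) = 3.9158

-1.0000 ± 3.9158i


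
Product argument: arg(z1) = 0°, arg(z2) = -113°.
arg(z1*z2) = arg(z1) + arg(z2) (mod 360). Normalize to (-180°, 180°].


arg(z1*z2) = 0° - 113° = -113°
Normalized to (-180°, 180°]: -113°

-113°


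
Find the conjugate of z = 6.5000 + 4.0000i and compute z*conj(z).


z_bar = 6.5000 - 4.0000i
z*z_bar = 6.5^2 + 4^2 = 42.25 + 16 = 58.25

z_bar = 6.5000 - 4.0000i, z*z_bar = 58.25


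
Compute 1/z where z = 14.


|z|^2 = 196+0 = 196
1/z = (14 - 0i)/196

1/z = 0.0714 + 0i


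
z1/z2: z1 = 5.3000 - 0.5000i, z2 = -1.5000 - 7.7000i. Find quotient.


Conjugate of z2 = -1.5000 + 7.7000i
Numerator: (5.3000 - 0.5000i)(-1.5000 + 7.7000i) = -4.1000 + 41.5600i
Denominator: (-1.5)^2 + (-7.7)^2 = 61.54
Result = (-4.1000 + 41.5600i)/61.54

-0.0666 + 0.6753i


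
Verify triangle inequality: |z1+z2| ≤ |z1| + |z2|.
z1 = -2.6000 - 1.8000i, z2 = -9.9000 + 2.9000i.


|z1| = sqrt((-2.6)^2 + (-1.8)^2) = sqrt(10) = 3.1623
|z2| = sqrt((-9.9)^2 + 2.9^2) = sqrt(106.42) = 10.3160
z1+z2 = -12.5000 + 1.1000i
|z1+z2| = sqrt(157.46) = 12.5483
|z1|+|z2| = 3.1623 + 10.3160 = 13.4783

|z1+z2| = 12.5483 ≤ |z1|+|z2| = 13.4783 (verified)


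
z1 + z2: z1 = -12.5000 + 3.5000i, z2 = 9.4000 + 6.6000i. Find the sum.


Real: -12.5 + 9.4 = -3.1
Imag: 3.5 + 6.6 = 10.1

-3.1000 + 10.1000i


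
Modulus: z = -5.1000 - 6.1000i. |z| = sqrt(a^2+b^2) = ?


|z| = sqrt((-5.1)^2 + (-6.1)^2) = sqrt(26.01 + 37.21) = sqrt(63.22) = 7.9511

|z| = 7.9511


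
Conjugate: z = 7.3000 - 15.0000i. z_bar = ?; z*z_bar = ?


z_bar = 7.3000 + 15.0000i
z*z_bar = 7.3^2 + (-15)^2 = 53.29 + 225 = 278.29

z_bar = 7.3000 + 15.0000i, z*z_bar = 278.29


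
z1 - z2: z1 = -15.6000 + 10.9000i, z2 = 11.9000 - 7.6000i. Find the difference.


Real: -15.6 - 11.9 = -27.5
Imag: 10.9 + 7.6 = 18.5

-27.5000 + 18.5000i


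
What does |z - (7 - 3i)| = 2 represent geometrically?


|z - z0| = r is a circle with center z0 and radius r.
Center = (7, -3), radius = 2

Circle with center (7, -3) and radius 2


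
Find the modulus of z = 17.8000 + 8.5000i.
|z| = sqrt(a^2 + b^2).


|z| = sqrt(17.8^2 + 8.5^2) = sqrt(316.84 + 72.25) = sqrt(389.09) = 19.7254

|z| = 19.7254


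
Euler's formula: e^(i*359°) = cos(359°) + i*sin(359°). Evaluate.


cos(359°) = 0.9998
sin(359°) = -0.0175

e^(i*359°) = 0.9998 - 0.0175i


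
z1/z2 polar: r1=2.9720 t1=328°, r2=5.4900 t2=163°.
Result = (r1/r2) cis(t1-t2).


r = 2.9720 / 5.4900 = 0.5413
theta = 328° - 163° = 165° = 165° (mod 360)

0.5413 cis(165°)


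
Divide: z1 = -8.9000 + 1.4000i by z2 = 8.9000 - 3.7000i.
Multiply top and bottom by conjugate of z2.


Conjugate of z2 = 8.9000 + 3.7000i
Numerator: (-8.9000 + 1.4000i)(8.9000 + 3.7000i) = -84.3900 - 20.4700i
Denominator: 8.9^2 + (-3.7)^2 = 92.9
Result = (-84.3900 - 20.4700i)/92.9

-0.9084 - 0.2203i


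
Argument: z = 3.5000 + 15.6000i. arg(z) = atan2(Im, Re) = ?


Re = 3.5, Im = 15.6
arg = atan2(15.6, 3.5) = 77.3546 degrees

arg(z) = 77.3546 degrees


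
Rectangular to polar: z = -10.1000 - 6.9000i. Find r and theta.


r = sqrt(102.01+47.61) = sqrt(149.62) = 12.2319
theta = atan2(-6.9, -10.1) = -145.6603 degrees

r = 12.2319, theta = -145.6603 degrees


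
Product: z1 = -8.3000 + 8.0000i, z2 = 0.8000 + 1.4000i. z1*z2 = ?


Real = -8.3*0.8 - 8*1.4 = -6.64 - 11.2 = -17.84
Imag = -8.3*1.4 + 0.8*8 = -11.62 + 6.4 = -5.22

-17.8400 - 5.2200i


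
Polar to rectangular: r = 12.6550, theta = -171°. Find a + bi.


a = 12.6550*cos(-171°) = 12.6550*(-0.98769) = -12.4992
b = 12.6550*sin(-171°) = 12.6550*(-0.156434) = -1.9797

-12.4992 - 1.9797i


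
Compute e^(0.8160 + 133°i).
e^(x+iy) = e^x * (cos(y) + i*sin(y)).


e^0.8160 = 2.2614
cos(133°) = -0.682
sin(133°) = 0.73135
Real = 2.2614*(-0.682) = -1.5423
Imag = 2.2614*0.73135 = 1.6539

-1.5423 + 1.6539i


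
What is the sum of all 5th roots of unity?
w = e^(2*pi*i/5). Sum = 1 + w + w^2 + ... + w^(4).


The sum of all 5th roots of unity is 0.
Geometric series: (1 - w^5)/(1 - w) = (1-1)/(1-w) = 0 since w^5 = 1, w ≠ 1.
Alternatively: coefficient of z^4 in z^5 - 1 is 0.

0


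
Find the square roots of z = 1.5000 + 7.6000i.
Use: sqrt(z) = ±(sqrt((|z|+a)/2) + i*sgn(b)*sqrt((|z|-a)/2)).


|z| = sqrt(2.25+57.76) = 7.7466
sqrt((|z|+a)/2) = sqrt((7.7466+1.5)/2) = sqrt(4.6233) = 2.1502
sqrt((|z|-a)/2) = sqrt((7.7466-1.5)/2) = sqrt(3.1233) = 1.7673

±(2.1502 + 1.7673i) i.e. 2.1502 + 1.7673i and -2.1502 - 1.7673i


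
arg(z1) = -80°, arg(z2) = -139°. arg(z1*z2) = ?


arg(z1*z2) = -80° - 139° = -219°
Normalized to (-180°, 180°]: 141°

141°


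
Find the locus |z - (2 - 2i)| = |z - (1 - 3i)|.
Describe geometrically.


Equal distances means the locus is the perpendicular bisector of z1 and z2.
Midpoint = ((2+1)/2, (-2+(-3))/2) = (1.5000, -2.5000)

Perpendicular bisector through (1.5000, -2.5000)


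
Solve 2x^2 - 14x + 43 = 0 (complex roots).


disc = (-14)^2 - 4*2*43 = 196 - 344 = -148
sqrt(|disc|) = sqrt(148) = 12.1655
Real part = 14/(2*2) = 3.5000
Imag part = 12.1655/(2*2) = 3.0414

3.5000 ± 3.0414i


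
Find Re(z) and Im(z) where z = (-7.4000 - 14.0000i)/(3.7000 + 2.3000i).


Multiply by conjugate: (-7.4000 - 14.0000i)(3.7000 - 2.3000i) / (3.7^2 + 2.3^2)
Numerator real = -7.4*3.7 - (14)*2.3 = -59.58
Numerator imag = -14*3.7 - (-7.4)*2.3 = -34.78
Denominator = 18.98
Re(z) = -59.58/18.98 = -3.1391
Im(z) = -34.78/18.98 = -1.8325

Re(z) = -3.1391, Im(z) = -1.8325


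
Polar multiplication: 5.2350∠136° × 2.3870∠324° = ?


r = 5.2350 * 2.3870 = 12.4959
theta = 136° + 324° = 460° = 100° (mod 360)

12.4959 cis(100°)


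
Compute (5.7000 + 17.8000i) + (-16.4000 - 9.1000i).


Real: 5.7 - 16.4 = -10.7
Imag: 17.8 - 9.1 = 8.7

-10.7000 + 8.7000i


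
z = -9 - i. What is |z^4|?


|z| = sqrt(81+1) = sqrt(82) = 9.0554
|z^4| = |z|^4 = (sqrt(82))^4 = 82^2 = 6724

|z^4| = 6724


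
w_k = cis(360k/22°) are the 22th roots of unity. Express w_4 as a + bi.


Angle = 360*4/22 = 65.4545°
a = cos(65.4545°) = 0.4154
b = sin(65.4545°) = 0.9096

0.4154 + 0.9096i


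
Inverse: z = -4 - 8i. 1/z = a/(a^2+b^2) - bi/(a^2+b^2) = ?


|z|^2 = 16+64 = 80
1/z = (-4 + 8i)/80

1/z = -0.0500 + 0.1000i


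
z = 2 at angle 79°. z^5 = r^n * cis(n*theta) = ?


r^5 = 2^5 = 32
n*theta = 5*79° = 395° = 35° (mod 360)
a = 32*cos(35°) = 26.2129
b = 32*sin(35°) = 18.3544

32 cis(35°) = 26.2129 + 18.3544i


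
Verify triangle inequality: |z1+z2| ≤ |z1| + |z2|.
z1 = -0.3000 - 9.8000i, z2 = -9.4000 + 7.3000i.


|z1| = sqrt((-0.3)^2 + (-9.8)^2) = sqrt(96.13) = 9.8046
|z2| = sqrt((-9.4)^2 + 7.3^2) = sqrt(141.65) = 11.9017
z1+z2 = -9.7000 - 2.5000i
|z1+z2| = sqrt(100.34) = 10.0170
|z1|+|z2| = 9.8046 + 11.9017 = 21.7063

|z1+z2| = 10.0170 ≤ |z1|+|z2| = 21.7063 (verified)


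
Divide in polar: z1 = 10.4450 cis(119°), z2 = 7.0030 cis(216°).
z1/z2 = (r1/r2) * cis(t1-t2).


r = 10.4450 / 7.0030 = 1.4915
theta = 119° - 216° = -97° = 263° (mod 360)

1.4915 cis(263°)


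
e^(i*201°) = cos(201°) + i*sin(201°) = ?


cos(201°) = -0.9336
sin(201°) = -0.3584

e^(i*201°) = -0.9336 - 0.3584i


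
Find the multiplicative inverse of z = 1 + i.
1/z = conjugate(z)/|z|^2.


|z|^2 = 1+1 = 2
1/z = (1 - 1i)/2

1/z = 0.5000 - 0.5000i


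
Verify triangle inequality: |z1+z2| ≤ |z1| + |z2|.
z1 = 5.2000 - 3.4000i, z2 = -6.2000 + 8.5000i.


|z1| = sqrt(5.2^2 + (-3.4)^2) = sqrt(38.6) = 6.2129
|z2| = sqrt((-6.2)^2 + 8.5^2) = sqrt(110.69) = 10.5209
z1+z2 = -1.0000 + 5.1000i
|z1+z2| = sqrt(27.01) = 5.1971
|z1|+|z2| = 6.2129 + 10.5209 = 16.7338

|z1+z2| = 5.1971 ≤ |z1|+|z2| = 16.7338 (verified)


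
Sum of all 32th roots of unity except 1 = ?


With w = e^(2*pi*i/32), all 32 of the 32th roots of unity w^0 = 1, w, ..., w^(31) sum to 0: 1 + w + ... + w^(31) = (1 - w^32)/(1 - w) = 0 since w^32 = 1, w ≠ 1.
Removing the root 1: w + w^2 + ... + w^(31) = 0 - 1 = -1

Sum = -1


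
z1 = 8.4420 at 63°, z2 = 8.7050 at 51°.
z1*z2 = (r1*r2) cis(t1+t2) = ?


r = 8.4420 * 8.7050 = 73.4876
theta = 63° + 51° = 114° = 114° (mod 360)

73.4876 cis(114°)


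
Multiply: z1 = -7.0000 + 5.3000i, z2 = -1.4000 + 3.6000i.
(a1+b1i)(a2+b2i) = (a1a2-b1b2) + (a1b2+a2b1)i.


Real = -7*(-1.4) - 5.3*3.6 = 9.8 - 19.08 = -9.28
Imag = -7*3.6 - (1.4)*5.3 = -25.2 - (7.42) = -32.62

-9.2800 - 32.6200i


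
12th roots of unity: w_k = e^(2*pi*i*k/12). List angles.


The 12th roots of unity are cis(360k/12°) for k=0..11
Angle step = 360/12 = 30°
Primitive root: cis(30°)
Primitive root = 0.8660 + 0.5000i

12 roots at angles: 0°, 30°, 60°, 90°, 120°, 150°, 180°, 210°, 240°, 270°, 300°, 330°


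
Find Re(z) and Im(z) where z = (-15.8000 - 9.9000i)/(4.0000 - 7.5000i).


Multiply by conjugate: (-15.8000 - 9.9000i)(4.0000 + 7.5000i) / (4^2 + (-7.5)^2)
Numerator real = -15.8*4 - (9.9)*(-7.5) = 11.05
Numerator imag = -9.9*4 - (-15.8)*(-7.5) = -158.1
Denominator = 72.25
Re(z) = 11.05/72.25 = 0.1529
Im(z) = -158.1/72.25 = -2.1882

Re(z) = 0.1529, Im(z) = -2.1882


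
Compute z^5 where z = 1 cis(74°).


r^5 = 1^5 = 1
n*theta = 5*74° = 370° = 10° (mod 360)
a = 1*cos(10°) = 0.9848
b = 1*sin(10°) = 0.1736

1 cis(10°) = 0.9848 + 0.1736i


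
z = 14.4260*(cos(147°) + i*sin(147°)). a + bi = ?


a = 14.4260*cos(147°) = 14.4260*(-0.83867) = -12.0987
b = 14.4260*sin(147°) = 14.4260*0.54464 = 7.8570

-12.0987 + 7.8570i


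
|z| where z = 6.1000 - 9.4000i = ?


|z| = sqrt(6.1^2 + (-9.4)^2) = sqrt(37.21 + 88.36) = sqrt(125.57) = 11.2058

|z| = 11.2058


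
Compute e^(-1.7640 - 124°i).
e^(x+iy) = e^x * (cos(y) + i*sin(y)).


e^-1.7640 = 0.1714
cos(-124°) = -0.5592
sin(-124°) = -0.829
Real = 0.1714*(-0.5592) = -0.0958
Imag = 0.1714*(-0.829) = -0.1421

-0.0958 - 0.1421i


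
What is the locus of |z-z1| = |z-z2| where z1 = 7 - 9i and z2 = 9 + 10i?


Equal distances means the locus is the perpendicular bisector of z1 and z2.
Midpoint = ((7+9)/2, (-9+10)/2) = (8.0000, 0.5000)

Perpendicular bisector through (8.0000, 0.5000)


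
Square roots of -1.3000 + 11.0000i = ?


|z| = sqrt(1.69+121) = 11.0766
sqrt((|z|+a)/2) = sqrt((11.0766+(-1.3))/2) = sqrt(4.8883) = 2.2109
sqrt((|z|-a)/2) = sqrt((11.0766-(-1.3))/2) = sqrt(6.1883) = 2.4876

±(2.2109 + 2.4876i) i.e. 2.2109 + 2.4876i and -2.2109 - 2.4876i


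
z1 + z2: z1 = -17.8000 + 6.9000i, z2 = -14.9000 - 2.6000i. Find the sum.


Real: -17.8 - 14.9 = -32.7
Imag: 6.9 - 2.6 = 4.3

-32.7000 + 4.3000i


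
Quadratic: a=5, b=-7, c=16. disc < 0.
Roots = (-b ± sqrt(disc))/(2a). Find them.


disc = (-7)^2 - 4*5*16 = 49 - 320 = -271
sqrt(|disc|) = sqrt(271) = 16.4621
Real part = 7/(2*5) = 0.7000
Imag part = 16.4621/(2*5) = 1.6462

0.7000 ± 1.6462i


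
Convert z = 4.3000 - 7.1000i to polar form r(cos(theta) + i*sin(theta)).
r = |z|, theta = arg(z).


r = sqrt(18.49+50.41) = sqrt(68.9) = 8.3006
theta = atan2(-7.1, 4.3) = -58.7995 degrees

r = 8.3006, theta = -58.7995 degrees


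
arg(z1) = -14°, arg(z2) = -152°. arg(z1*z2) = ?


arg(z1*z2) = -14° - 152° = -166°
Normalized to (-180°, 180°]: -166°

-166°


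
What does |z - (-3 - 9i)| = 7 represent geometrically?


|z - z0| = r is a circle with center z0 and radius r.
Center = (-3, -9), radius = 7

Circle with center (-3, -9) and radius 7


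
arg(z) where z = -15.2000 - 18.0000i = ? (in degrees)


Re = -15.2, Im = -18
arg = atan2(-18, -15.2) = -130.1792 degrees

arg(z) = -130.1792 degrees


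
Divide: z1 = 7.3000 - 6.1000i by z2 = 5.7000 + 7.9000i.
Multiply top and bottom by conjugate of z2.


Conjugate of z2 = 5.7000 - 7.9000i
Numerator: (7.3000 - 6.1000i)(5.7000 - 7.9000i) = -6.5800 - 92.4400i
Denominator: 5.7^2 + 7.9^2 = 94.9
Result = (-6.5800 - 92.4400i)/94.9

-0.0693 - 0.9741i


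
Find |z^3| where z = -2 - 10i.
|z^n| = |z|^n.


|z| = sqrt(4+100) = sqrt(104) = 10.1980
|z^3| = |z|^3 = (sqrt(104))^3 = 104*sqrt(104)

|z^3| = 104*sqrt(104) ≈ 1060.5961


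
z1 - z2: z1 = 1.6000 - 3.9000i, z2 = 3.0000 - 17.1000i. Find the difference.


Real: 1.6 - 3 = -1.4
Imag: -3.9 + 17.1 = 13.2

-1.4000 + 13.2000i


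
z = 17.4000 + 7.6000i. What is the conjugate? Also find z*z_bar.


z_bar = 17.4000 - 7.6000i
z*z_bar = 17.4^2 + 7.6^2 = 302.76 + 57.76 = 360.52

z_bar = 17.4000 - 7.6000i, z*z_bar = 360.52


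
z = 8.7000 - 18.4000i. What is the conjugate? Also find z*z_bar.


z_bar = 8.7000 + 18.4000i
z*z_bar = 8.7^2 + (-18.4)^2 = 75.69 + 338.56 = 414.25

z_bar = 8.7000 + 18.4000i, z*z_bar = 414.25


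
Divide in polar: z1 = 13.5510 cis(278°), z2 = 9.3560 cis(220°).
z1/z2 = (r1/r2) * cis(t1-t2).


r = 13.5510 / 9.3560 = 1.4484
theta = 278° - 220° = 58° = 58° (mod 360)

1.4484 cis(58°)


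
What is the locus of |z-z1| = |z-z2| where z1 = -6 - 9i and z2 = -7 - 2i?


Equal distances means the locus is the perpendicular bisector of z1 and z2.
Midpoint = ((-6+(-7))/2, (-9+(-2))/2) = (-6.5000, -5.5000)

Perpendicular bisector through (-6.5000, -5.5000)


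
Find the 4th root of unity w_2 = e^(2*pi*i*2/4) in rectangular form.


Angle = 360*2/4 = 180°
a = cos(180°) = -1.0000
b = sin(180°) = 0

-1.0000 + 0i


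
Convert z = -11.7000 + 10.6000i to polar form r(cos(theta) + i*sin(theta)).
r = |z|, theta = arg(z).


r = sqrt(136.89+112.36) = sqrt(249.25) = 15.7877
theta = atan2(10.6, -11.7) = 137.8240 degrees

r = 15.7877, theta = 137.8240 degrees


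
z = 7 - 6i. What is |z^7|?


|z| = sqrt(49+36) = sqrt(85) = 9.2195
|z^7| = |z|^7 = (sqrt(85))^7 = 85^3 * sqrt(85) = 614125*sqrt(85)

|z^7| = 614125*sqrt(85) ≈ 5661952.7398


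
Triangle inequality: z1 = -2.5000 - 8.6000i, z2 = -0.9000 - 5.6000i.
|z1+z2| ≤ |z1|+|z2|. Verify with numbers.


|z1| = sqrt((-2.5)^2 + (-8.6)^2) = sqrt(80.21) = 8.9560
|z2| = sqrt((-0.9)^2 + (-5.6)^2) = sqrt(32.17) = 5.6719
z1+z2 = -3.4000 - 14.2000i
|z1+z2| = sqrt(213.2) = 14.6014
|z1|+|z2| = 8.9560 + 5.6719 = 14.6279

|z1+z2| = 14.6014 ≤ |z1|+|z2| = 14.6279 (verified)


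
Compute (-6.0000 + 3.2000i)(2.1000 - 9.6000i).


Real = -6*2.1 - 3.2*(-9.6) = -12.6 - (-30.72) = 18.12
Imag = -6*(-9.6) + 2.1*3.2 = 57.6 + 6.72 = 64.32

18.1200 + 64.3200i


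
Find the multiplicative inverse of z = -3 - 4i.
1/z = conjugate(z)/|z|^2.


|z|^2 = 9+16 = 25
1/z = (-3 + 4i)/25

1/z = -0.1200 + 0.1600i


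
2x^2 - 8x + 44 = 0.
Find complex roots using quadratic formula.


disc = (-8)^2 - 4*2*44 = 64 - 352 = -288
sqrt(|disc|) = sqrt(288) = 16.9706
Real part = 8/(2*2) = 2.0000
Imag part = 16.9706/(2*2) = 4.2426

2.0000 ± 4.2426i


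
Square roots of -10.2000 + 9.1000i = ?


|z| = sqrt(104.04+82.81) = 13.6693
sqrt((|z|+a)/2) = sqrt((13.6693+(-10.2))/2) = sqrt(1.7347) = 1.3171
sqrt((|z|-a)/2) = sqrt((13.6693-(-10.2))/2) = sqrt(11.9347) = 3.4547

±(1.3171 + 3.4547i) i.e. 1.3171 + 3.4547i and -1.3171 - 3.4547i


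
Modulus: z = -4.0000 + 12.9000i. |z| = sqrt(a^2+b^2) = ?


|z| = sqrt((-4)^2 + 12.9^2) = sqrt(16 + 166.41) = sqrt(182.41) = 13.5059

|z| = 13.5059


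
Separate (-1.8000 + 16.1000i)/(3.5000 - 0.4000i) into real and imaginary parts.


Multiply by conjugate: (-1.8000 + 16.1000i)(3.5000 + 0.4000i) / (3.5^2 + (-0.4)^2)
Numerator real = -1.8*3.5 + 16.1*(-0.4) = -12.74
Numerator imag = 16.1*3.5 - (-1.8)*(-0.4) = 55.63
Denominator = 12.41
Re(z) = -12.74/12.41 = -1.0266
Im(z) = 55.63/12.41 = 4.4827

Re(z) = -1.0266, Im(z) = 4.4827


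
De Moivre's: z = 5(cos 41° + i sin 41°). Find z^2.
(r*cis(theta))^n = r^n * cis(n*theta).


r^2 = 5^2 = 25
n*theta = 2*41° = 82° = 82° (mod 360)
a = 25*cos(82°) = 3.4793
b = 25*sin(82°) = 24.7567

25 cis(82°) = 3.4793 + 24.7567i


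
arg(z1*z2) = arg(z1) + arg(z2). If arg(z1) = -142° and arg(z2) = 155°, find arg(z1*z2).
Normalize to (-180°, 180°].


arg(z1*z2) = -142° + 155° = 13°
Normalized to (-180°, 180°]: 13°

13°


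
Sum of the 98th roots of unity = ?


The sum of all 98th roots of unity is 0.
Geometric series: (1 - w^98)/(1 - w) = (1-1)/(1-w) = 0 since w^98 = 1, w ≠ 1.
Alternatively: coefficient of z^97 in z^98 - 1 is 0.

0


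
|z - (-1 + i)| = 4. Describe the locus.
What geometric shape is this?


|z - z0| = r is a circle with center z0 and radius r.
Center = (-1, 1), radius = 4

Circle with center (-1, 1) and radius 4


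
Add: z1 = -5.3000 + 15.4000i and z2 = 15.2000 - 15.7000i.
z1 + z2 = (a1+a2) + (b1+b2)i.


Real: -5.3 + 15.2 = 9.9
Imag: 15.4 - 15.7 = -0.3

9.9000 - 0.3000i


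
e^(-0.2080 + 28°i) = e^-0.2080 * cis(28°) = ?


e^-0.2080 = 0.8122
cos(28°) = 0.8829
sin(28°) = 0.4695
Real = 0.8122*0.8829 = 0.7171
Imag = 0.8122*0.4695 = 0.3813

0.7171 + 0.3813i


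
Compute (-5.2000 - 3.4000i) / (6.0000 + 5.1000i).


Conjugate of z2 = 6.0000 - 5.1000i
Numerator: (-5.2000 - 3.4000i)(6.0000 - 5.1000i) = -48.5400 + 6.1200i
Denominator: 6^2 + 5.1^2 = 62.01
Result = (-48.5400 + 6.1200i)/62.01

-0.7828 + 0.0987i


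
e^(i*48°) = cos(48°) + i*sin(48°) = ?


cos(48°) = 0.6691
sin(48°) = 0.7431

e^(i*48°) = 0.6691 + 0.7431i


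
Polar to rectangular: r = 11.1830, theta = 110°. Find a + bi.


a = 11.1830*cos(110°) = 11.1830*(-0.34202) = -3.8248
b = 11.1830*sin(110°) = 11.1830*0.93969 = 10.5086

-3.8248 + 10.5086i


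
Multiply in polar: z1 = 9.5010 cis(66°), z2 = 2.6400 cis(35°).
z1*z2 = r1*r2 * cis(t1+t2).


r = 9.5010 * 2.6400 = 25.0826
theta = 66° + 35° = 101° = 101° (mod 360)

25.0826 cis(101°)


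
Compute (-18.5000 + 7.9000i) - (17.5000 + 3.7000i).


Real: -18.5 - 17.5 = -36
Imag: 7.9 - 3.7 = 4.2

-36.0000 + 4.2000i


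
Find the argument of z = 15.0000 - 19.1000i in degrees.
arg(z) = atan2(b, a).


Re = 15, Im = -19.1
arg = atan2(-19.1, 15) = -51.8560 degrees

arg(z) = -51.8560 degrees


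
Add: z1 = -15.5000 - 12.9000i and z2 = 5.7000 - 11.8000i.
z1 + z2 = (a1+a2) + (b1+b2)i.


Real: -15.5 + 5.7 = -9.8
Imag: -12.9 - 11.8 = -24.7

-9.8000 - 24.7000i


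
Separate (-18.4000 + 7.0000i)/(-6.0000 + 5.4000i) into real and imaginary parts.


Multiply by conjugate: (-18.4000 + 7.0000i)(-6.0000 - 5.4000i) / ((-6)^2 + 5.4^2)
Numerator real = -18.4*(-6) + 7*5.4 = 148.2
Numerator imag = 7*(-6) - (-18.4)*5.4 = 57.36
Denominator = 65.16
Re(z) = 148.2/65.16 = 2.2744
Im(z) = 57.36/65.16 = 0.8803

Re(z) = 2.2744, Im(z) = 0.8803


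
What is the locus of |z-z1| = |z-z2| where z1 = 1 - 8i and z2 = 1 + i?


Equal distances means the locus is the perpendicular bisector of z1 and z2.
Midpoint = ((1+1)/2, (-8+1)/2) = (1.0000, -3.5000)

Perpendicular bisector through (1.0000, -3.5000)


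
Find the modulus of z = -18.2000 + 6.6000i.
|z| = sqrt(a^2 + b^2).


|z| = sqrt((-18.2)^2 + 6.6^2) = sqrt(331.24 + 43.56) = sqrt(374.8) = 19.3598

|z| = 19.3598


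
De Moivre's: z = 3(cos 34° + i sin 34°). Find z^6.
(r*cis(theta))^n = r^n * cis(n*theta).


r^6 = 3^6 = 729
n*theta = 6*34° = 204° = 204° (mod 360)
a = 729*cos(204°) = -665.9746
b = 729*sin(204°) = -296.5110

729 cis(204°) = -665.9746 - 296.5110i


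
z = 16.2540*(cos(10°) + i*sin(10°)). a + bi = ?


a = 16.2540*cos(10°) = 16.2540*0.98481 = 16.0071
b = 16.2540*sin(10°) = 16.2540*0.17365 = 2.8225

16.0071 + 2.8225i


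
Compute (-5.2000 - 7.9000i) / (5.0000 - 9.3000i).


Conjugate of z2 = 5.0000 + 9.3000i
Numerator: (-5.2000 - 7.9000i)(5.0000 + 9.3000i) = 47.4700 - 87.8600i
Denominator: 5^2 + (-9.3)^2 = 111.49
Result = (47.4700 - 87.8600i)/111.49

0.4258 - 0.7881i


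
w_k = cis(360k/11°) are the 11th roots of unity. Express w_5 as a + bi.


Angle = 360*5/11 = 163.6364°
a = cos(163.6364°) = -0.9595
b = sin(163.6364°) = 0.2817

-0.9595 + 0.2817i


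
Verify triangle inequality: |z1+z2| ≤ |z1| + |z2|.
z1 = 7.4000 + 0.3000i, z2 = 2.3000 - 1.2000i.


|z1| = sqrt(7.4^2 + 0.3^2) = sqrt(54.85) = 7.4061
|z2| = sqrt(2.3^2 + (-1.2)^2) = sqrt(6.73) = 2.5942
z1+z2 = 9.7000 - 0.9000i
|z1+z2| = sqrt(94.9) = 9.7417
|z1|+|z2| = 7.4061 + 2.5942 = 10.0003

|z1+z2| = 9.7417 ≤ |z1|+|z2| = 10.0003 (verified)


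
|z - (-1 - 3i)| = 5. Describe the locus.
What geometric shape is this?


|z - z0| = r is a circle with center z0 and radius r.
Center = (-1, -3), radius = 5

Circle with center (-1, -3) and radius 5


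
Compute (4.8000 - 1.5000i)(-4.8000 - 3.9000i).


Real = 4.8*(-4.8) - (-1.5)*(-3.9) = -23.04 - 5.85 = -28.89
Imag = 4.8*(-3.9) - (4.8)*(-1.5) = -18.72 + 7.2 = -11.52

-28.8900 - 11.5200i


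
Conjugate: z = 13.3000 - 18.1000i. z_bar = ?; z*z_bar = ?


z_bar = 13.3000 + 18.1000i
z*z_bar = 13.3^2 + (-18.1)^2 = 176.89 + 327.61 = 504.5

z_bar = 13.3000 + 18.1000i, z*z_bar = 504.5


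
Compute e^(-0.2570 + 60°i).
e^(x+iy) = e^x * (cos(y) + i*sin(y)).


e^-0.2570 = 0.7734
cos(60°) = 0.5
sin(60°) = 0.866
Real = 0.7734*0.5 = 0.3867
Imag = 0.7734*0.866 = 0.6698

0.3867 + 0.6698i


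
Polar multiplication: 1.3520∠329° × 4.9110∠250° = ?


r = 1.3520 * 4.9110 = 6.6397
theta = 329° + 250° = 579° = 219° (mod 360)

6.6397 cis(219°)


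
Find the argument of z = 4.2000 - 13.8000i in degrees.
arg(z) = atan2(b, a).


Re = 4.2, Im = -13.8
arg = atan2(-13.8, 4.2) = -73.0725 degrees

arg(z) = -73.0725 degrees


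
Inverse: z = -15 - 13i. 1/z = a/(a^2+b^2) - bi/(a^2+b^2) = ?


|z|^2 = 225+169 = 394
1/z = (-15 + 13i)/394

1/z = -0.0381 + 0.0330i


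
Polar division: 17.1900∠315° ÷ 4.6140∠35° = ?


r = 17.1900 / 4.6140 = 3.7256
theta = 315° - 35° = 280° = 280° (mod 360)

3.7256 cis(280°)


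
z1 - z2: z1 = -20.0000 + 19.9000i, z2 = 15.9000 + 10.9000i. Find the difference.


Real: -20 - 15.9 = -35.9
Imag: 19.9 - 10.9 = 9

-35.9000 + 9.0000i


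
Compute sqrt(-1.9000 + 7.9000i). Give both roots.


|z| = sqrt(3.61+62.41) = 8.1253
sqrt((|z|+a)/2) = sqrt((8.1253+(-1.9))/2) = sqrt(3.1126) = 1.7643
sqrt((|z|-a)/2) = sqrt((8.1253-(-1.9))/2) = sqrt(5.0126) = 2.2389

±(1.7643 + 2.2389i) i.e. 1.7643 + 2.2389i and -1.7643 - 2.2389i


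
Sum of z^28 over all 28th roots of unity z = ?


The roots are w_k = w^k with w = e^(2*pi*i/28), and (w^k)^28 = (w^28)^k.
So S = 1 + u + u^2 + ... + u^(27) with u = w^28.
28 = 1*28 + 0, so 28 is a multiple of 28 and u = (w^28)^1 = 1.
Every one of the 28 terms equals 1: S = 28

S = 28


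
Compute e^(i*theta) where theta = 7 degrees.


cos(7°) = 0.9925
sin(7°) = 0.1219

e^(i*7°) = 0.9925 + 0.1219i


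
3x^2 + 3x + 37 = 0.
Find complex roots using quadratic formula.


disc = 3^2 - 4*3*37 = 9 - 444 = -435
sqrt(|disc|) = sqrt(435) = 20.8567
Real part = -3/(2*3) = -0.5000
Imag part = 20.8567/(2*3) = 3.4761

-0.5000 ± 3.4761i


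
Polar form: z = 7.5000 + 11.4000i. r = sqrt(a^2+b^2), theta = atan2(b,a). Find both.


r = sqrt(56.25+129.96) = sqrt(186.21) = 13.6459
theta = atan2(11.4, 7.5) = 56.6593 degrees

r = 13.6459, theta = 56.6593 degrees


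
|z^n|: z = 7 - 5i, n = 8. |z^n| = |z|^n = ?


|z| = sqrt(49+25) = sqrt(74) = 8.6023
|z^8| = |z|^8 = (sqrt(74))^8 = 74^4 = 29986576

|z^8| = 29986576


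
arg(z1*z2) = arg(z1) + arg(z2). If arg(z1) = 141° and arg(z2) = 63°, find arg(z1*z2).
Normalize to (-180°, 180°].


arg(z1*z2) = 141° + 63° = 204°
Normalized to (-180°, 180°]: -156°

-156°


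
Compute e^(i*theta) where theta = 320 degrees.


cos(320°) = 0.7660
sin(320°) = -0.6428

e^(i*320°) = 0.7660 - 0.6428i


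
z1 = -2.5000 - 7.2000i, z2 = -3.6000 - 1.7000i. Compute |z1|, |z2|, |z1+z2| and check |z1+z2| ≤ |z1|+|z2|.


|z1| = sqrt((-2.5)^2 + (-7.2)^2) = sqrt(58.09) = 7.6217
|z2| = sqrt((-3.6)^2 + (-1.7)^2) = sqrt(15.85) = 3.9812
z1+z2 = -6.1000 - 8.9000i
|z1+z2| = sqrt(116.42) = 10.7898
|z1|+|z2| = 7.6217 + 3.9812 = 11.6029

|z1+z2| = 10.7898 ≤ |z1|+|z2| = 11.6029 (verified)


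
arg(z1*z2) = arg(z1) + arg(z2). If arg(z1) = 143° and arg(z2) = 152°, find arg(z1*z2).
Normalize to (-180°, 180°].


arg(z1*z2) = 143° + 152° = 295°
Normalized to (-180°, 180°]: -65°

-65°


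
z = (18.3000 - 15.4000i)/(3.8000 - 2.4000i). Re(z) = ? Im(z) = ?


Multiply by conjugate: (18.3000 - 15.4000i)(3.8000 + 2.4000i) / (3.8^2 + (-2.4)^2)
Numerator real = 18.3*3.8 - (15.4)*(-2.4) = 106.5
Numerator imag = -15.4*3.8 - 18.3*(-2.4) = -14.6
Denominator = 20.2
Re(z) = 106.5/20.2 = 5.2723
Im(z) = -14.6/20.2 = -0.7228

Re(z) = 5.2723, Im(z) = -0.7228


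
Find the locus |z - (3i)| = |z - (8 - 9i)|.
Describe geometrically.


Equal distances means the locus is the perpendicular bisector of z1 and z2.
Midpoint = ((0+8)/2, (3+(-9))/2) = (4.0000, -3.0000)

Perpendicular bisector through (4.0000, -3.0000)


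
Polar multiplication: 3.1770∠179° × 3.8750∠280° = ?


r = 3.1770 * 3.8750 = 12.3109
theta = 179° + 280° = 459° = 99° (mod 360)

12.3109 cis(99°)


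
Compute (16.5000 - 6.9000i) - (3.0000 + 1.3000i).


Real: 16.5 - 3 = 13.5
Imag: -6.9 - 1.3 = -8.2

13.5000 - 8.2000i


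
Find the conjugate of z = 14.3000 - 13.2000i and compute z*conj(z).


z_bar = 14.3000 + 13.2000i
z*z_bar = 14.3^2 + (-13.2)^2 = 204.49 + 174.24 = 378.73

z_bar = 14.3000 + 13.2000i, z*z_bar = 378.73


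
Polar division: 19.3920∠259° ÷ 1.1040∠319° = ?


r = 19.3920 / 1.1040 = 17.5652
theta = 259° - 319° = -60° = 300° (mod 360)

17.5652 cis(300°)


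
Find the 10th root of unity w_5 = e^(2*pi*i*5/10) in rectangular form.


Angle = 360*5/10 = 180°
a = cos(180°) = -1.0000
b = sin(180°) = 0

-1.0000 + 0i


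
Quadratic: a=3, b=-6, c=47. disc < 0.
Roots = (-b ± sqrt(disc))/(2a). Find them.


disc = (-6)^2 - 4*3*47 = 36 - 564 = -528
sqrt(|disc|) = sqrt(528) = 22.9783
Real part = 6/(2*3) = 1.0000
Imag part = 22.9783/(2*3) = 3.8297

1.0000 ± 3.8297i


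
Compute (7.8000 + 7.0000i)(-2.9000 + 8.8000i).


Real = 7.8*(-2.9) - 7*8.8 = -22.62 - 61.6 = -84.22
Imag = 7.8*8.8 - (2.9)*7 = 68.64 - (20.3) = 48.34

-84.2200 + 48.3400i


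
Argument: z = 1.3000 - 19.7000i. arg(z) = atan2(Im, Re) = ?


Re = 1.3, Im = -19.7
arg = atan2(-19.7, 1.3) = -86.2245 degrees

arg(z) = -86.2245 degrees


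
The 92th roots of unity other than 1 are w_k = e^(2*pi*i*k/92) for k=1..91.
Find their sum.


With w = e^(2*pi*i/92), all 92 of the 92th roots of unity w^0 = 1, w, ..., w^(91) sum to 0: 1 + w + ... + w^(91) = (1 - w^92)/(1 - w) = 0 since w^92 = 1, w ≠ 1.
Removing the root 1: w + w^2 + ... + w^(91) = 0 - 1 = -1

Sum = -1


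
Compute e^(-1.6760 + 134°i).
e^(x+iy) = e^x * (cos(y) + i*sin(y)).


e^-1.6760 = 0.1871
cos(134°) = -0.6947
sin(134°) = 0.7193
Real = 0.1871*(-0.6947) = -0.1300
Imag = 0.1871*0.7193 = 0.1346

-0.1300 + 0.1346i


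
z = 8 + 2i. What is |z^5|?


|z| = sqrt(64+4) = sqrt(68) = 8.2462
|z^5| = |z|^5 = (sqrt(68))^5 = 68^2 * sqrt(68) = 4624*sqrt(68)

|z^5| = 4624*sqrt(68) ≈ 38130.4808


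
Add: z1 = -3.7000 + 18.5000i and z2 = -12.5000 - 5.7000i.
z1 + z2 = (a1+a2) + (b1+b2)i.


Real: -3.7 - 12.5 = -16.2
Imag: 18.5 - 5.7 = 12.8

-16.2000 + 12.8000i


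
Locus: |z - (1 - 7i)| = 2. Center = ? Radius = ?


|z - z0| = r is a circle with center z0 and radius r.
Center = (1, -7), radius = 2

Circle with center (1, -7) and radius 2


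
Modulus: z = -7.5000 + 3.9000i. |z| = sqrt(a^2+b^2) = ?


|z| = sqrt((-7.5)^2 + 3.9^2) = sqrt(56.25 + 15.21) = sqrt(71.46) = 8.4534

|z| = 8.4534


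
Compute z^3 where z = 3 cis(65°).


r^3 = 3^3 = 27
n*theta = 3*65° = 195° = 195° (mod 360)
a = 27*cos(195°) = -26.0800
b = 27*sin(195°) = -6.9881

27 cis(195°) = -26.0800 - 6.9881i


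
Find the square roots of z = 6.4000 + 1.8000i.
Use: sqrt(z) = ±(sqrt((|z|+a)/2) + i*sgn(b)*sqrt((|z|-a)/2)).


|z| = sqrt(40.96+3.24) = 6.6483
sqrt((|z|+a)/2) = sqrt((6.6483+6.4)/2) = sqrt(6.5242) = 2.5542
sqrt((|z|-a)/2) = sqrt((6.6483-6.4)/2) = sqrt(0.1242) = 0.3524

±(2.5542 + 0.3524i) i.e. 2.5542 + 0.3524i and -2.5542 - 0.3524i


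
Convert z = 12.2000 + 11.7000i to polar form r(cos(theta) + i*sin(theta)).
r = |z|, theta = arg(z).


r = sqrt(148.84+136.89) = sqrt(285.73) = 16.9035
theta = atan2(11.7, 12.2) = 43.8015 degrees

r = 16.9035, theta = 43.8015 degrees


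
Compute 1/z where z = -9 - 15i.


|z|^2 = 81+225 = 306
1/z = (-9 + 15i)/306

1/z = -0.0294 + 0.0490i


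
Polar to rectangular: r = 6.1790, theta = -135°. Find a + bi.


a = 6.1790*cos(-135°) = 6.1790*(-0.7071) = -4.3692
b = 6.1790*sin(-135°) = 6.1790*(-0.7071) = -4.3692

-4.3692 - 4.3692i


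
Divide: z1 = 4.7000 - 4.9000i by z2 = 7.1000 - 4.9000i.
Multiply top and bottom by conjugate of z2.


Conjugate of z2 = 7.1000 + 4.9000i
Numerator: (4.7000 - 4.9000i)(7.1000 + 4.9000i) = 57.3800 - 11.7600i
Denominator: 7.1^2 + (-4.9)^2 = 74.42
Result = (57.3800 - 11.7600i)/74.42

0.7710 - 0.1580i


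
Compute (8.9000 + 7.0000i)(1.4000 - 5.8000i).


Real = 8.9*1.4 - 7*(-5.8) = 12.46 - (-40.6) = 53.06
Imag = 8.9*(-5.8) + 1.4*7 = -51.62 + 9.8 = -41.82

53.0600 - 41.8200i


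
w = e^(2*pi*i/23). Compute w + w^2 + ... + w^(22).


With w = e^(2*pi*i/23), all 23 of the 23th roots of unity w^0 = 1, w, ..., w^(22) sum to 0: 1 + w + ... + w^(22) = (1 - w^23)/(1 - w) = 0 since w^23 = 1, w ≠ 1.
Removing the root 1: w + w^2 + ... + w^(22) = 0 - 1 = -1

Sum = -1


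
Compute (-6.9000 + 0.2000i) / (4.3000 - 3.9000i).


Conjugate of z2 = 4.3000 + 3.9000i
Numerator: (-6.9000 + 0.2000i)(4.3000 + 3.9000i) = -30.4500 - 26.0500i
Denominator: 4.3^2 + (-3.9)^2 = 33.7
Result = (-30.4500 - 26.0500i)/33.7

-0.9036 - 0.7730i


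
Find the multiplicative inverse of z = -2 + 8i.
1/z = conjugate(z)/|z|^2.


|z|^2 = 4+64 = 68
1/z = (-2 - 8i)/68

1/z = -0.0294 - 0.1176i


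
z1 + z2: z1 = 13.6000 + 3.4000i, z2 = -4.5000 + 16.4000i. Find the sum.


Real: 13.6 - 4.5 = 9.1
Imag: 3.4 + 16.4 = 19.8

9.1000 + 19.8000i


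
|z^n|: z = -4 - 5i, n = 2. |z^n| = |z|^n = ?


|z| = sqrt(16+25) = sqrt(41) = 6.4031
|z^2| = |z|^2 = (sqrt(41))^2 = 41

|z^2| = 41


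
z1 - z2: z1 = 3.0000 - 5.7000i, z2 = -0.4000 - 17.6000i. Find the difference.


Real: 3 + 0.4 = 3.4
Imag: -5.7 + 17.6 = 11.9

3.4000 + 11.9000i


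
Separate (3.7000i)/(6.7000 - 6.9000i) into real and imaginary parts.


Multiply by conjugate: (3.7000i)(6.7000 + 6.9000i) / (6.7^2 + (-6.9)^2)
Numerator real = 0*6.7 + 3.7*(-6.9) = -25.53
Numerator imag = 3.7*6.7 - 0*(-6.9) = 24.79
Denominator = 92.5
Re(z) = -25.53/92.5 = -0.2760
Im(z) = 24.79/92.5 = 0.2680

Re(z) = -0.2760, Im(z) = 0.2680


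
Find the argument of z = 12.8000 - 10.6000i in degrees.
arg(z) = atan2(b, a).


Re = 12.8, Im = -10.6
arg = atan2(-10.6, 12.8) = -39.6290 degrees

arg(z) = -39.6290 degrees


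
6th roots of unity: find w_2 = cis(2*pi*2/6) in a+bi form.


Angle = 360*2/6 = 120°
a = cos(120°) = -0.5000
b = sin(120°) = 0.8660

-0.5000 + 0.8660i


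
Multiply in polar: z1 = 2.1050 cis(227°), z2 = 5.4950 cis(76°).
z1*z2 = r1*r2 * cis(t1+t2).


r = 2.1050 * 5.4950 = 11.5670
theta = 227° + 76° = 303° = 303° (mod 360)

11.5670 cis(303°)


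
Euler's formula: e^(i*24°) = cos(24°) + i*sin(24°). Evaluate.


cos(24°) = 0.9135
sin(24°) = 0.4067

e^(i*24°) = 0.9135 + 0.4067i


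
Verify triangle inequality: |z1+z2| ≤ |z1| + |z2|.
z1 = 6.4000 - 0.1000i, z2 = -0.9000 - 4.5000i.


|z1| = sqrt(6.4^2 + (-0.1)^2) = sqrt(40.97) = 6.4008
|z2| = sqrt((-0.9)^2 + (-4.5)^2) = sqrt(21.06) = 4.5891
z1+z2 = 5.5000 - 4.6000i
|z1+z2| = sqrt(51.41) = 7.1701
|z1|+|z2| = 6.4008 + 4.5891 = 10.9899

|z1+z2| = 7.1701 ≤ |z1|+|z2| = 10.9899 (verified)


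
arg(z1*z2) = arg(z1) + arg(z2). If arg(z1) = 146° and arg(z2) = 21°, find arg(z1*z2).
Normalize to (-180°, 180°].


arg(z1*z2) = 146° + 21° = 167°
Normalized to (-180°, 180°]: 167°

167°


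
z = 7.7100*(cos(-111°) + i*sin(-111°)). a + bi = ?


a = 7.7100*cos(-111°) = 7.7100*(-0.35837) = -2.7630
b = 7.7100*sin(-111°) = 7.7100*(-0.93358) = -7.1979

-2.7630 - 7.1979i


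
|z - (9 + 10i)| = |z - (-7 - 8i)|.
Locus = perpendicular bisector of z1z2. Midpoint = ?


Equal distances means the locus is the perpendicular bisector of z1 and z2.
Midpoint = ((9+(-7))/2, (10+(-8))/2) = (1.0000, 1.0000)

Perpendicular bisector through (1.0000, 1.0000)


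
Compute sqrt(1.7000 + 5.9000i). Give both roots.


|z| = sqrt(2.89+34.81) = 6.1400
sqrt((|z|+a)/2) = sqrt((6.1400+1.7)/2) = sqrt(3.9200) = 1.9799
sqrt((|z|-a)/2) = sqrt((6.1400-1.7)/2) = sqrt(2.2200) = 1.4900

±(1.9799 + 1.4900i) i.e. 1.9799 + 1.4900i and -1.9799 - 1.4900i


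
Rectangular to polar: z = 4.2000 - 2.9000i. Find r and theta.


r = sqrt(17.64+8.41) = sqrt(26.05) = 5.1039
theta = atan2(-2.9, 4.2) = -34.6242 degrees

r = 5.1039, theta = -34.6242 degrees


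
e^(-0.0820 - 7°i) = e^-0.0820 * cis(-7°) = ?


e^-0.0820 = 0.9213
cos(-7°) = 0.9925
sin(-7°) = -0.1219
Real = 0.9213*0.9925 = 0.9144
Imag = 0.9213*(-0.1219) = -0.1123

0.9144 - 0.1123i


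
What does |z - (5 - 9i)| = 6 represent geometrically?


|z - z0| = r is a circle with center z0 and radius r.
Center = (5, -9), radius = 6

Circle with center (5, -9) and radius 6


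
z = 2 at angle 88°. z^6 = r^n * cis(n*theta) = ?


r^6 = 2^6 = 64
n*theta = 6*88° = 528° = 168° (mod 360)
a = 64*cos(168°) = -62.6014
b = 64*sin(168°) = 13.3063

64 cis(168°) = -62.6014 + 13.3063i


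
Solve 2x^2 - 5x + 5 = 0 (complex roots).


disc = (-5)^2 - 4*2*5 = 25 - 40 = -15
sqrt(|disc|) = sqrt(15) = 3.8730
Real part = 5/(2*2) = 1.2500
Imag part = 3.8730/(2*2) = 0.9682

1.2500 ± 0.9682i


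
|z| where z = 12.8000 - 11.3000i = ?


|z| = sqrt(12.8^2 + (-11.3)^2) = sqrt(163.84 + 127.69) = sqrt(291.53) = 17.0742

|z| = 17.0742


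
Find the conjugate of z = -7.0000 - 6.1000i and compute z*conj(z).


z_bar = -7.0000 + 6.1000i
z*z_bar = (-7)^2 + (-6.1)^2 = 49 + 37.21 = 86.21

z_bar = -7.0000 + 6.1000i, z*z_bar = 86.21


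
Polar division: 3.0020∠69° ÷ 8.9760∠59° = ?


r = 3.0020 / 8.9760 = 0.3344
theta = 69° - 59° = 10° = 10° (mod 360)

0.3344 cis(10°)


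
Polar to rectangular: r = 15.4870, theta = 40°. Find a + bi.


a = 15.4870*cos(40°) = 15.4870*0.76604 = 11.8637
b = 15.4870*sin(40°) = 15.4870*0.64279 = 9.9549

11.8637 + 9.9549i


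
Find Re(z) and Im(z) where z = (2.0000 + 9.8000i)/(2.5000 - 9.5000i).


Multiply by conjugate: (2.0000 + 9.8000i)(2.5000 + 9.5000i) / (2.5^2 + (-9.5)^2)
Numerator real = 2*2.5 + 9.8*(-9.5) = -88.1
Numerator imag = 9.8*2.5 - 2*(-9.5) = 43.5
Denominator = 96.5
Re(z) = -88.1/96.5 = -0.9130
Im(z) = 43.5/96.5 = 0.4508

Re(z) = -0.9130, Im(z) = 0.4508


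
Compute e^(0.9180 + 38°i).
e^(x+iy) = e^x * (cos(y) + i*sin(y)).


e^0.9180 = 2.5043
cos(38°) = 0.788
sin(38°) = 0.61566
Real = 2.5043*0.788 = 1.9734
Imag = 2.5043*0.61566 = 1.5418

1.9734 + 1.5418i


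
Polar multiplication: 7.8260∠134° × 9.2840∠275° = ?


r = 7.8260 * 9.2840 = 72.6566
theta = 134° + 275° = 409° = 49° (mod 360)

72.6566 cis(49°)


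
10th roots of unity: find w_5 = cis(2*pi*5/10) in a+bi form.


Angle = 360*5/10 = 180°
a = cos(180°) = -1.0000
b = sin(180°) = 0

-1.0000 + 0i


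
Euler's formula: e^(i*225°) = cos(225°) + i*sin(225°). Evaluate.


cos(225°) = -0.7071
sin(225°) = -0.7071

e^(i*225°) = -0.7071 - 0.7071i


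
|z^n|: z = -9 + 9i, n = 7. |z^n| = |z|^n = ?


|z| = sqrt(81+81) = sqrt(162) = 12.7279
|z^7| = |z|^7 = (sqrt(162))^7 = 162^3 * sqrt(162) = 4251528*sqrt(162)

|z^7| = 4251528*sqrt(162) ≈ 54113117.0257


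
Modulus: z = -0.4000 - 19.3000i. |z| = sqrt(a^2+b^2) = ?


|z| = sqrt((-0.4)^2 + (-19.3)^2) = sqrt(0.16 + 372.49) = sqrt(372.65) = 19.3041

|z| = 19.3041


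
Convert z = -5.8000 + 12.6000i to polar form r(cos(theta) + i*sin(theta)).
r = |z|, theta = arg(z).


r = sqrt(33.64+158.76) = sqrt(192.4) = 13.8708
theta = atan2(12.6, -5.8) = 114.7174 degrees

r = 13.8708, theta = 114.7174 degrees
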